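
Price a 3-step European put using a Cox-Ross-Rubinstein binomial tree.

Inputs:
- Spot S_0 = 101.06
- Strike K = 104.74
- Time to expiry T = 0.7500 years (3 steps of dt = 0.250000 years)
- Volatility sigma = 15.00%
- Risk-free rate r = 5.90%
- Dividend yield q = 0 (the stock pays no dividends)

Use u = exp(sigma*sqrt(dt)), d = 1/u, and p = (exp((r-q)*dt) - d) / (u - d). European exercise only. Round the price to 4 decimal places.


Answer: Price = V(0,0) = 4.9240

Derivation:
dt = T/N = 0.250000
u = exp(sigma*sqrt(dt)) = 1.077884; d = 1/u = 0.927743
p = (exp((r-q)*dt) - d) / (u - d) = 0.580228
Discount per step: exp(-r*dt) = 0.985358
Stock lattice S(k, i) with i counting down-moves:
  k=0: S(0,0) = 101.0600
  k=1: S(1,0) = 108.9310; S(1,1) = 93.7578
  k=2: S(2,0) = 117.4150; S(2,1) = 101.0600; S(2,2) = 86.9831
  k=3: S(3,0) = 126.5597; S(3,1) = 108.9310; S(3,2) = 93.7578; S(3,3) = 80.6980
Terminal payoffs V(N, i) = max(K - S_T, 0):
  V(3,0) = 0.000000; V(3,1) = 0.000000; V(3,2) = 10.982243; V(3,3) = 24.041951
Backward induction: V(k, i) = exp(-r*dt) * [p * V(k+1, i) + (1-p) * V(k+1, i+1)].
  V(2,0) = exp(-r*dt) * [p*0.000000 + (1-p)*0.000000] = 0.000000
  V(2,1) = exp(-r*dt) * [p*0.000000 + (1-p)*10.982243] = 4.542538
  V(2,2) = exp(-r*dt) * [p*10.982243 + (1-p)*24.041951] = 16.223275
  V(1,0) = exp(-r*dt) * [p*0.000000 + (1-p)*4.542538] = 1.878911
  V(1,1) = exp(-r*dt) * [p*4.542538 + (1-p)*16.223275] = 9.307480
  V(0,0) = exp(-r*dt) * [p*1.878911 + (1-p)*9.307480] = 4.924048


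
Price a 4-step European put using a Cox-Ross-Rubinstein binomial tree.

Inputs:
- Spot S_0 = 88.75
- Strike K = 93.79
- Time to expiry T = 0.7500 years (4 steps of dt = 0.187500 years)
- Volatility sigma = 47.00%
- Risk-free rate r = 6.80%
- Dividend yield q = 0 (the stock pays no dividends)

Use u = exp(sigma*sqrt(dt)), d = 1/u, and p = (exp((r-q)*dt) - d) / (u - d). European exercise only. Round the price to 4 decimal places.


Answer: Price = V(0,0) = 14.4440

Derivation:
dt = T/N = 0.187500
u = exp(sigma*sqrt(dt)) = 1.225705; d = 1/u = 0.815857
p = (exp((r-q)*dt) - d) / (u - d) = 0.480604
Discount per step: exp(-r*dt) = 0.987331
Stock lattice S(k, i) with i counting down-moves:
  k=0: S(0,0) = 88.7500
  k=1: S(1,0) = 108.7813; S(1,1) = 72.4073
  k=2: S(2,0) = 133.3337; S(2,1) = 88.7500; S(2,2) = 59.0740
  k=3: S(3,0) = 163.4278; S(3,1) = 108.7813; S(3,2) = 72.4073; S(3,3) = 48.1960
  k=4: S(4,0) = 200.3142; S(4,1) = 133.3337; S(4,2) = 88.7500; S(4,3) = 59.0740; S(4,4) = 39.3210
Terminal payoffs V(N, i) = max(K - S_T, 0):
  V(4,0) = 0.000000; V(4,1) = 0.000000; V(4,2) = 5.040000; V(4,3) = 34.715965; V(4,4) = 54.468968
Backward induction: V(k, i) = exp(-r*dt) * [p * V(k+1, i) + (1-p) * V(k+1, i+1)].
  V(3,0) = exp(-r*dt) * [p*0.000000 + (1-p)*0.000000] = 0.000000
  V(3,1) = exp(-r*dt) * [p*0.000000 + (1-p)*5.040000] = 2.584590
  V(3,2) = exp(-r*dt) * [p*5.040000 + (1-p)*34.715965] = 20.194444
  V(3,3) = exp(-r*dt) * [p*34.715965 + (1-p)*54.468968] = 44.405793
  V(2,0) = exp(-r*dt) * [p*0.000000 + (1-p)*2.584590] = 1.325418
  V(2,1) = exp(-r*dt) * [p*2.584590 + (1-p)*20.194444] = 11.582453
  V(2,2) = exp(-r*dt) * [p*20.194444 + (1-p)*44.405793] = 32.354556
  V(1,0) = exp(-r*dt) * [p*1.325418 + (1-p)*11.582453] = 6.568593
  V(1,1) = exp(-r*dt) * [p*11.582453 + (1-p)*32.354556] = 22.087972
  V(0,0) = exp(-r*dt) * [p*6.568593 + (1-p)*22.087972] = 14.443954


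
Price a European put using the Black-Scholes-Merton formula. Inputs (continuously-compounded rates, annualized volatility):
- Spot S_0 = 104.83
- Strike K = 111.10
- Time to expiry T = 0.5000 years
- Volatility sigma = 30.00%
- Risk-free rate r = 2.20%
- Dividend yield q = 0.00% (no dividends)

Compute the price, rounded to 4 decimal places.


Answer: Price = 11.8174

Derivation:
d1 = (ln(S/K) + (r - q + 0.5*sigma^2) * T) / (sigma * sqrt(T)) = -0.11592170
d2 = d1 - sigma * sqrt(T) = -0.32805373
exp(-rT) = 0.98906028; exp(-qT) = 1.00000000
P = K * exp(-rT) * N(-d2) - S_0 * exp(-qT) * N(-d1)
N(-d1) = 0.54614270; N(-d2) = 0.62856448
P = 111.1000 * 0.98906028 * 0.62856448 - 104.8300 * 1.00000000 * 0.54614270 = 11.8174


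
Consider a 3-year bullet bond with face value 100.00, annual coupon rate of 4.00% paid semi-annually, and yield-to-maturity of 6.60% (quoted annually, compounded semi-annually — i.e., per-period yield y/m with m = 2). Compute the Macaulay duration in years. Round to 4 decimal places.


Answer: Macaulay duration = 2.8504 years

Derivation:
Coupon per period c = face * coupon_rate / m = 2.000000
Periods per year m = 2; per-period yield y/m = 0.033000
Number of cashflows N = 6
Cashflows (t years, CF_t, discount factor 1/(1+y/m)^(m*t), PV):
  t = 0.5000: CF_t = 2.000000, DF = 0.968054, PV = 1.936108
  t = 1.0000: CF_t = 2.000000, DF = 0.937129, PV = 1.874258
  t = 1.5000: CF_t = 2.000000, DF = 0.907192, PV = 1.814383
  t = 2.0000: CF_t = 2.000000, DF = 0.878211, PV = 1.756421
  t = 2.5000: CF_t = 2.000000, DF = 0.850156, PV = 1.700311
  t = 3.0000: CF_t = 102.000000, DF = 0.822997, PV = 83.945659
Price P = sum_t PV_t = 93.027141
Macaulay numerator sum_t t * PV_t:
  t * PV_t at t = 0.5000: 0.968054
  t * PV_t at t = 1.0000: 1.874258
  t * PV_t at t = 1.5000: 2.721575
  t * PV_t at t = 2.0000: 3.512843
  t * PV_t at t = 2.5000: 4.250778
  t * PV_t at t = 3.0000: 251.836977
Macaulay duration D = (sum_t t * PV_t) / P = 265.164484 / 93.027141 = 2.850399


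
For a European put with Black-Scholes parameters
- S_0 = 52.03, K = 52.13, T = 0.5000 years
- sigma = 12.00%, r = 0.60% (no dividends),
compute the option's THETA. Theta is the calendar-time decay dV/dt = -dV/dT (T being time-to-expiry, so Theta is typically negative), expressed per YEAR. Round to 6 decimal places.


Answer: Theta = -1.598994

Derivation:
d1 = 0.0551528737; d2 = -0.0296999400
phi(d1) = 0.3983359824; exp(-qT) = 1.0000000000; exp(-rT) = 0.9970044955
Theta = -S*exp(-qT)*phi(d1)*sigma/(2*sqrt(T)) + r*K*exp(-rT)*N(-d2) - q*S*exp(-qT)*N(-d1)
N(-d1) = 0.4780083365; N(-d2) = 0.5118468201; sqrt(T) = 0.7071067812
Term 1 = -52.0300 * 1.0000000000 * 0.3983359824 * 0.1200 / (2 * 0.7071067812) = -1.7586103018
Term 2 = 0.0060 * 52.1300 * 0.9970044955 * 0.5118468201 = 0.1596158818
Term 3 = 0 (no dividend yield, q = 0)
Theta = -1.7586103018 + (0.1596158818) + (0.0000000000) = -1.598994


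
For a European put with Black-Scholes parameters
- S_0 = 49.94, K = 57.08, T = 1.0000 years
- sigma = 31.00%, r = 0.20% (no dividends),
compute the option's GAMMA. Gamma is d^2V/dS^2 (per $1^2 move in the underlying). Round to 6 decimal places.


Answer: Gamma = 0.024849

Derivation:
d1 = -0.2696177670; d2 = -0.5796177670
phi(d1) = 0.3847023336; exp(-qT) = 1.0000000000; exp(-rT) = 0.9980019987
Gamma = exp(-qT) * phi(d1) / (S * sigma * sqrt(T)) = 1.0000000000 * 0.3847023336 / (49.9400 * 0.3100 * 1.0000000000) = 0.024849


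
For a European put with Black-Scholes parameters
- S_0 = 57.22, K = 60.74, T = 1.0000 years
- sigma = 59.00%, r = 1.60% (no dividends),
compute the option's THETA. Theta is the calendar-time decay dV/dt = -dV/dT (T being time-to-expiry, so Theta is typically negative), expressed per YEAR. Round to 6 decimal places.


d1 = 0.2209339458; d2 = -0.3690660542
phi(d1) = 0.3893235872; exp(-qT) = 1.0000000000; exp(-rT) = 0.9841273201
Theta = -S*exp(-qT)*phi(d1)*sigma/(2*sqrt(T)) + r*K*exp(-rT)*N(-d2) - q*S*exp(-qT)*N(-d1)
N(-d1) = 0.4125719328; N(-d2) = 0.6439607548; sqrt(T) = 1.0000000000
Term 1 = -57.2200 * 1.0000000000 * 0.3893235872 * 0.5900 / (2 * 1.0000000000) = -6.5717432196
Term 2 = 0.0160 * 60.7400 * 0.9841273201 * 0.6439607548 = 0.6158932712
Term 3 = 0 (no dividend yield, q = 0)
Theta = -6.5717432196 + (0.6158932712) + (0.0000000000) = -5.955850

Answer: Theta = -5.955850


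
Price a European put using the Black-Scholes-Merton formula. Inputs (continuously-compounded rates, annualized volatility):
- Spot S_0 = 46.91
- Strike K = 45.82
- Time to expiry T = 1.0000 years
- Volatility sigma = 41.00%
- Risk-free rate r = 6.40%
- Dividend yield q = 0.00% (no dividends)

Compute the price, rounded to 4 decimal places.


d1 = (ln(S/K) + (r - q + 0.5*sigma^2) * T) / (sigma * sqrt(T)) = 0.41843950
d2 = d1 - sigma * sqrt(T) = 0.00843950
exp(-rT) = 0.93800500; exp(-qT) = 1.00000000
P = K * exp(-rT) * N(-d2) - S_0 * exp(-qT) * N(-d1)
N(-d1) = 0.33781291; N(-d2) = 0.49663317
P = 45.8200 * 0.93800500 * 0.49663317 - 46.9100 * 1.00000000 * 0.33781291 = 5.4982

Answer: Price = 5.4982


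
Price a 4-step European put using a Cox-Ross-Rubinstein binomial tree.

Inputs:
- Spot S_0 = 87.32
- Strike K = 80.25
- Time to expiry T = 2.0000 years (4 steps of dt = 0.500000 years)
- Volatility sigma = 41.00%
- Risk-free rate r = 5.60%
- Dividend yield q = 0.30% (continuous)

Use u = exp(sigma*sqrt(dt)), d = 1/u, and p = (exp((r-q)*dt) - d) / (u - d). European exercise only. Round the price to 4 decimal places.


dt = T/N = 0.500000
u = exp(sigma*sqrt(dt)) = 1.336312; d = 1/u = 0.748328
p = (exp((r-q)*dt) - d) / (u - d) = 0.473697
Discount per step: exp(-r*dt) = 0.972388
Stock lattice S(k, i) with i counting down-moves:
  k=0: S(0,0) = 87.3200
  k=1: S(1,0) = 116.6868; S(1,1) = 65.3440
  k=2: S(2,0) = 155.9300; S(2,1) = 87.3200; S(2,2) = 48.8988
  k=3: S(3,0) = 208.3712; S(3,1) = 116.6868; S(3,2) = 65.3440; S(3,3) = 36.5923
  k=4: S(4,0) = 278.4489; S(4,1) = 155.9300; S(4,2) = 87.3200; S(4,3) = 48.8988; S(4,4) = 27.3831
Terminal payoffs V(N, i) = max(K - S_T, 0):
  V(4,0) = 0.000000; V(4,1) = 0.000000; V(4,2) = 0.000000; V(4,3) = 31.351243; V(4,4) = 52.866944
Backward induction: V(k, i) = exp(-r*dt) * [p * V(k+1, i) + (1-p) * V(k+1, i+1)].
  V(3,0) = exp(-r*dt) * [p*0.000000 + (1-p)*0.000000] = 0.000000
  V(3,1) = exp(-r*dt) * [p*0.000000 + (1-p)*0.000000] = 0.000000
  V(3,2) = exp(-r*dt) * [p*0.000000 + (1-p)*31.351243] = 16.044664
  V(3,3) = exp(-r*dt) * [p*31.351243 + (1-p)*52.866944] = 41.496701
  V(2,0) = exp(-r*dt) * [p*0.000000 + (1-p)*0.000000] = 0.000000
  V(2,1) = exp(-r*dt) * [p*0.000000 + (1-p)*16.044664] = 8.211197
  V(2,2) = exp(-r*dt) * [p*16.044664 + (1-p)*41.496701] = 28.627264
  V(1,0) = exp(-r*dt) * [p*0.000000 + (1-p)*8.211197] = 4.202254
  V(1,1) = exp(-r*dt) * [p*8.211197 + (1-p)*28.627264] = 18.432828
  V(0,0) = exp(-r*dt) * [p*4.202254 + (1-p)*18.432828] = 11.369021

Answer: Price = V(0,0) = 11.3690


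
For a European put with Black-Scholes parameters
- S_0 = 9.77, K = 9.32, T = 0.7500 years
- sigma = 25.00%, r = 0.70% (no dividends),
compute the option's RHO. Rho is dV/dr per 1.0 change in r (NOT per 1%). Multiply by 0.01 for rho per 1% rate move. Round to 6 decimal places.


Answer: Rho = -3.106670

Derivation:
d1 = 0.3502961323; d2 = 0.1337897814
phi(d1) = 0.3752014402; exp(-qT) = 1.0000000000; exp(-rT) = 0.9947637572
N(-d2) = 0.4467844039
Rho = -K*T*exp(-rT)*N(-d2) = -9.3200 * 0.7500 * 0.9947637572 * 0.4467844039 = -3.106670


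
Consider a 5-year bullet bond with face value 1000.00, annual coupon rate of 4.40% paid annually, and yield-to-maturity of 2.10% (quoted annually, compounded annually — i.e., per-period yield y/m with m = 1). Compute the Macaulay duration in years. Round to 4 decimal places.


Answer: Macaulay duration = 4.6190 years

Derivation:
Coupon per period c = face * coupon_rate / m = 44.000000
Periods per year m = 1; per-period yield y/m = 0.021000
Number of cashflows N = 5
Cashflows (t years, CF_t, discount factor 1/(1+y/m)^(m*t), PV):
  t = 1.0000: CF_t = 44.000000, DF = 0.979432, PV = 43.095005
  t = 2.0000: CF_t = 44.000000, DF = 0.959287, PV = 42.208624
  t = 3.0000: CF_t = 44.000000, DF = 0.939556, PV = 41.340474
  t = 4.0000: CF_t = 44.000000, DF = 0.920231, PV = 40.490180
  t = 5.0000: CF_t = 1044.000000, DF = 0.901304, PV = 940.961357
Price P = sum_t PV_t = 1108.095639
Macaulay numerator sum_t t * PV_t:
  t * PV_t at t = 1.0000: 43.095005
  t * PV_t at t = 2.0000: 84.417248
  t * PV_t at t = 3.0000: 124.021422
  t * PV_t at t = 4.0000: 161.960720
  t * PV_t at t = 5.0000: 4704.806783
Macaulay duration D = (sum_t t * PV_t) / P = 5118.301178 / 1108.095639 = 4.619007


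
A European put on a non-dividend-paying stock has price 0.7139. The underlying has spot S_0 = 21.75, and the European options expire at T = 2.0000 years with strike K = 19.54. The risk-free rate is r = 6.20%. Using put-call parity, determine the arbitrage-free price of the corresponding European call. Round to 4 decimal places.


Put-call parity: C - P = S_0 * exp(-qT) - K * exp(-rT).
S_0 * exp(-qT) = 21.7500 * 1.00000000 = 21.75000000
K * exp(-rT) = 19.5400 * 0.88337984 = 17.26124209
C = P + S*exp(-qT) - K*exp(-rT)
C = 0.7139 + 21.75000000 - 17.26124209 = 5.2027

Answer: Call price = 5.2027


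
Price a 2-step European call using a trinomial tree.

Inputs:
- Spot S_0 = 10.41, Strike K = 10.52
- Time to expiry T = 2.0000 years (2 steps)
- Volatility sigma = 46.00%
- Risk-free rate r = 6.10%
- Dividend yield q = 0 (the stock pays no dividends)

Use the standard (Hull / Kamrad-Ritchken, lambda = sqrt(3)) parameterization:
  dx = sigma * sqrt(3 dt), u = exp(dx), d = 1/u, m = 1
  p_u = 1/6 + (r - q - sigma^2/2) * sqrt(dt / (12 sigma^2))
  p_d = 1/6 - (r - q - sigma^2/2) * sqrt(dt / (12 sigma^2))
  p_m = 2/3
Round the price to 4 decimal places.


dt = T/N = 1.000000; dx = sigma*sqrt(3*dt) = 0.796743
u = exp(dx) = 2.218305; d = 1/u = 0.450795
p_u = 0.138552, p_m = 0.666667, p_d = 0.194781
Discount per step: exp(-r*dt) = 0.940823
Stock lattice S(k, j) with j the centered position index:
  k=0: S(0,+0) = 10.4100
  k=1: S(1,-1) = 4.6928; S(1,+0) = 10.4100; S(1,+1) = 23.0926
  k=2: S(2,-2) = 2.1155; S(2,-1) = 4.6928; S(2,+0) = 10.4100; S(2,+1) = 23.0926; S(2,+2) = 51.2263
Terminal payoffs V(N, j) = max(S_T - K, 0):
  V(2,-2) = 0.000000; V(2,-1) = 0.000000; V(2,+0) = 0.000000; V(2,+1) = 12.572555; V(2,+2) = 40.706328
Backward induction: V(k, j) = exp(-r*dt) * [p_u * V(k+1, j+1) + p_m * V(k+1, j) + p_d * V(k+1, j-1)]
  V(1,-1) = exp(-r*dt) * [p_u*0.000000 + p_m*0.000000 + p_d*0.000000] = 0.000000
  V(1,+0) = exp(-r*dt) * [p_u*12.572555 + p_m*0.000000 + p_d*0.000000] = 1.638872
  V(1,+1) = exp(-r*dt) * [p_u*40.706328 + p_m*12.572555 + p_d*0.000000] = 13.191899
  V(0,+0) = exp(-r*dt) * [p_u*13.191899 + p_m*1.638872 + p_d*0.000000] = 2.747532

Answer: Price = V(0,0) = 2.7475


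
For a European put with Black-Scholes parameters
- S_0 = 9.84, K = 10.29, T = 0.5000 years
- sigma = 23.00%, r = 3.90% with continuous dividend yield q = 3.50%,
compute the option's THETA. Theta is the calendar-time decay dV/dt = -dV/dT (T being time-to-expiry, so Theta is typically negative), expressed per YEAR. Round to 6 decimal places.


Answer: Theta = -0.560953

Derivation:
d1 = -0.1813380799; d2 = -0.3439726396
phi(d1) = 0.3924366003; exp(-qT) = 0.9826522357; exp(-rT) = 0.9806888952
Theta = -S*exp(-qT)*phi(d1)*sigma/(2*sqrt(T)) + r*K*exp(-rT)*N(-d2) - q*S*exp(-qT)*N(-d1)
N(-d1) = 0.5719488910; N(-d2) = 0.6345665688; sqrt(T) = 0.7071067812
Term 1 = -9.8400 * 0.9826522357 * 0.3924366003 * 0.2300 / (2 * 0.7071067812) = -0.6171308938
Term 2 = 0.0390 * 10.2900 * 0.9806888952 * 0.6345665688 = 0.2497401841
Term 3 = -0.0350 * 9.8400 * 0.9826522357 * 0.5719488910 = -0.1935620494
Theta = -0.6171308938 + (0.2497401841) + (-0.1935620494) = -0.560953


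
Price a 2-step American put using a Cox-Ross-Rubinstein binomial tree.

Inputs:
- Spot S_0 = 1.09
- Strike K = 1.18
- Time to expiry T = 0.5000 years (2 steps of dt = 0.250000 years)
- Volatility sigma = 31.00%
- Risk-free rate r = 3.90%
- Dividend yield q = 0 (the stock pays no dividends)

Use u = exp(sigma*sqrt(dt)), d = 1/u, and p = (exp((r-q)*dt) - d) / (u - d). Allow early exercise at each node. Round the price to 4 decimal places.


dt = T/N = 0.250000
u = exp(sigma*sqrt(dt)) = 1.167658; d = 1/u = 0.856415
p = (exp((r-q)*dt) - d) / (u - d) = 0.492807
Discount per step: exp(-r*dt) = 0.990297
Stock lattice S(k, i) with i counting down-moves:
  k=0: S(0,0) = 1.0900
  k=1: S(1,0) = 1.2727; S(1,1) = 0.9335
  k=2: S(2,0) = 1.4861; S(2,1) = 1.0900; S(2,2) = 0.7995
Terminal payoffs V(N, i) = max(K - S_T, 0):
  V(2,0) = 0.000000; V(2,1) = 0.090000; V(2,2) = 0.380543
Backward induction: V(k, i) = exp(-r*dt) * [p * V(k+1, i) + (1-p) * V(k+1, i+1)]; then take max(V_cont, immediate exercise) for American.
  V(1,0) = exp(-r*dt) * [p*0.000000 + (1-p)*0.090000] = 0.045205; exercise = 0.000000; V(1,0) = max -> 0.045205
  V(1,1) = exp(-r*dt) * [p*0.090000 + (1-p)*0.380543] = 0.235058; exercise = 0.246507; V(1,1) = max -> 0.246507
  V(0,0) = exp(-r*dt) * [p*0.045205 + (1-p)*0.246507] = 0.145875; exercise = 0.090000; V(0,0) = max -> 0.145875

Answer: Price = V(0,0) = 0.1459


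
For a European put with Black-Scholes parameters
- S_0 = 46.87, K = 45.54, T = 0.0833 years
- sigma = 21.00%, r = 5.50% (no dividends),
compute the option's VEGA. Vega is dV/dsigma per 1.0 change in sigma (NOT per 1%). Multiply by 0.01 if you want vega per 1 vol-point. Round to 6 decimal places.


Answer: Vega = 4.558955

Derivation:
d1 = 0.5808483423; d2 = 0.5202386897
phi(d1) = 0.3370139578; exp(-qT) = 1.0000000000; exp(-rT) = 0.9954289791
Vega = S * exp(-qT) * phi(d1) * sqrt(T) = 46.8700 * 1.0000000000 * 0.3370139578 * 0.2886173938 = 4.558955


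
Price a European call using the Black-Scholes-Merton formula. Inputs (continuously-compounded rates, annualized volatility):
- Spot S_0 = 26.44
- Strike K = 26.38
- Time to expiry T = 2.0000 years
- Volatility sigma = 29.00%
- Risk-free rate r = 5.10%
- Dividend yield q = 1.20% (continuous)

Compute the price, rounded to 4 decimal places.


Answer: Price = 5.1036

Derivation:
d1 = (ln(S/K) + (r - q + 0.5*sigma^2) * T) / (sigma * sqrt(T)) = 0.40078780
d2 = d1 - sigma * sqrt(T) = -0.00933413
exp(-rT) = 0.90302955; exp(-qT) = 0.97628571
C = S_0 * exp(-qT) * N(d1) - K * exp(-rT) * N(d2)
N(d1) = 0.65571182; N(d2) = 0.49627627
C = 26.4400 * 0.97628571 * 0.65571182 - 26.3800 * 0.90302955 * 0.49627627 = 5.1036


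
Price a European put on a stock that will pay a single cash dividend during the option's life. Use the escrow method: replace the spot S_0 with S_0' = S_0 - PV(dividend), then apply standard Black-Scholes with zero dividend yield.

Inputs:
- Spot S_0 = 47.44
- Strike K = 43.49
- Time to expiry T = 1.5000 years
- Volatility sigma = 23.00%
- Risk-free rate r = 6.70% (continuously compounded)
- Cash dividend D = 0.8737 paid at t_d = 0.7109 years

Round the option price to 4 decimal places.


PV(D) = D * exp(-r * t_d) = 0.8737 * 0.95348623 = 0.83306092
S_0' = S_0 - PV(D) = 47.4400 - 0.83306092 = 46.60693908
d1 = (ln(S_0'/K) + (r + sigma^2/2)*T) / (sigma*sqrt(T)) = 0.74334350
d2 = d1 - sigma*sqrt(T) = 0.46165218
exp(-rT) = 0.90438511
N(-d1) = 0.22863687; N(-d2) = 0.32216539
P = K * exp(-rT) * N(-d2) - S_0' * N(-d1) = 43.4900 * 0.90438511 * 0.32216539 - 46.60693908 * 0.22863687 = 2.0153

Answer: Price = 2.0153


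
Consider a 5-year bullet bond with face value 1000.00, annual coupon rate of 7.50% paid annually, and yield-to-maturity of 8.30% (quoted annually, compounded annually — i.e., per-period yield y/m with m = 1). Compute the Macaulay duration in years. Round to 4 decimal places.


Answer: Macaulay duration = 4.3376 years

Derivation:
Coupon per period c = face * coupon_rate / m = 75.000000
Periods per year m = 1; per-period yield y/m = 0.083000
Number of cashflows N = 5
Cashflows (t years, CF_t, discount factor 1/(1+y/m)^(m*t), PV):
  t = 1.0000: CF_t = 75.000000, DF = 0.923361, PV = 69.252078
  t = 2.0000: CF_t = 75.000000, DF = 0.852596, PV = 63.944670
  t = 3.0000: CF_t = 75.000000, DF = 0.787254, PV = 59.044017
  t = 4.0000: CF_t = 75.000000, DF = 0.726919, PV = 54.518944
  t = 5.0000: CF_t = 1075.000000, DF = 0.671209, PV = 721.549585
Price P = sum_t PV_t = 968.309293
Macaulay numerator sum_t t * PV_t:
  t * PV_t at t = 1.0000: 69.252078
  t * PV_t at t = 2.0000: 127.889340
  t * PV_t at t = 3.0000: 177.132050
  t * PV_t at t = 4.0000: 218.075777
  t * PV_t at t = 5.0000: 3607.747924
Macaulay duration D = (sum_t t * PV_t) / P = 4200.097168 / 968.309293 = 4.337557


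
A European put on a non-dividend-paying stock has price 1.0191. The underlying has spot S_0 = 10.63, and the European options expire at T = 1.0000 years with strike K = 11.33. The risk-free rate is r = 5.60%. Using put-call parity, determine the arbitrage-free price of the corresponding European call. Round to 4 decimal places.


Put-call parity: C - P = S_0 * exp(-qT) - K * exp(-rT).
S_0 * exp(-qT) = 10.6300 * 1.00000000 = 10.63000000
K * exp(-rT) = 11.3300 * 0.94553914 = 10.71295841
C = P + S*exp(-qT) - K*exp(-rT)
C = 1.0191 + 10.63000000 - 10.71295841 = 0.9361

Answer: Call price = 0.9361


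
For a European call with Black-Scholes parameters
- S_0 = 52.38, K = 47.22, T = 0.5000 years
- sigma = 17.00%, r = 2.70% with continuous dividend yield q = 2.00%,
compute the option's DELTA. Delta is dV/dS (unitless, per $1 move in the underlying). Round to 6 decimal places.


Answer: Delta = 0.821186

Derivation:
d1 = 0.9519513008; d2 = 0.8317431480
phi(d1) = 0.2535880516; exp(-qT) = 0.9900498337; exp(-rT) = 0.9865907163
N(d1) = 0.8294391598
Delta = exp(-qT) * N(d1) = 0.9900498337 * 0.8294391598 = 0.821186


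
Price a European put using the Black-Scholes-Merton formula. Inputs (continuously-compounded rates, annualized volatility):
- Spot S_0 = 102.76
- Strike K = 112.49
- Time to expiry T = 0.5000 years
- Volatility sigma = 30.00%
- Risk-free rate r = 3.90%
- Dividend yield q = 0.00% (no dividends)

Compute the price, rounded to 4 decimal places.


d1 = (ln(S/K) + (r - q + 0.5*sigma^2) * T) / (sigma * sqrt(T)) = -0.22848108
d2 = d1 - sigma * sqrt(T) = -0.44061312
exp(-rT) = 0.98068890; exp(-qT) = 1.00000000
P = K * exp(-rT) * N(-d2) - S_0 * exp(-qT) * N(-d1)
N(-d1) = 0.59036387; N(-d2) = 0.67025345
P = 112.4900 * 0.98068890 * 0.67025345 - 102.7600 * 1.00000000 * 0.59036387 = 13.2750

Answer: Price = 13.2750


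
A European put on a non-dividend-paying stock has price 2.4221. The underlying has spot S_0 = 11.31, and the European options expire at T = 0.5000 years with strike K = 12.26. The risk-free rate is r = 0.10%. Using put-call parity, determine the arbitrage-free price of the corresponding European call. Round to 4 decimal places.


Put-call parity: C - P = S_0 * exp(-qT) - K * exp(-rT).
S_0 * exp(-qT) = 11.3100 * 1.00000000 = 11.31000000
K * exp(-rT) = 12.2600 * 0.99950012 = 12.25387153
C = P + S*exp(-qT) - K*exp(-rT)
C = 2.4221 + 11.31000000 - 12.25387153 = 1.4782

Answer: Call price = 1.4782


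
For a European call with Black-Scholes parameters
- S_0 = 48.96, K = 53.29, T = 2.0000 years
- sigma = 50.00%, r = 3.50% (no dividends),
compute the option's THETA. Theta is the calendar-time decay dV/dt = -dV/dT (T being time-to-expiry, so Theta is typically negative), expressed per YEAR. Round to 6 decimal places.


d1 = 0.3327007294; d2 = -0.3744060517
phi(d1) = 0.3774627386; exp(-qT) = 1.0000000000; exp(-rT) = 0.9323938199
Theta = -S*exp(-qT)*phi(d1)*sigma/(2*sqrt(T)) - r*K*exp(-rT)*N(d2) + q*S*exp(-qT)*N(d1)
N(d1) = 0.6303199006; N(d2) = 0.3540511206; sqrt(T) = 1.4142135624
Term 1 = -48.9600 * 1.0000000000 * 0.3774627386 * 0.5000 / (2 * 1.4142135624) = -3.2669350962
Term 2 = -0.0350 * 53.2900 * 0.9323938199 * 0.3540511206 = -0.6157141354
Term 3 = 0 (no dividend yield, q = 0)
Theta = -3.2669350962 + (-0.6157141354) + (0.0000000000) = -3.882649

Answer: Theta = -3.882649


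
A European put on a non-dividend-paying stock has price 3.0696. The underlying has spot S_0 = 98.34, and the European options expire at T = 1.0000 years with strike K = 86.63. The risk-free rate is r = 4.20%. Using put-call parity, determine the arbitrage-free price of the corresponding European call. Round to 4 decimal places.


Put-call parity: C - P = S_0 * exp(-qT) - K * exp(-rT).
S_0 * exp(-qT) = 98.3400 * 1.00000000 = 98.34000000
K * exp(-rT) = 86.6300 * 0.95886978 = 83.06688909
C = P + S*exp(-qT) - K*exp(-rT)
C = 3.0696 + 98.34000000 - 83.06688909 = 18.3427

Answer: Call price = 18.3427


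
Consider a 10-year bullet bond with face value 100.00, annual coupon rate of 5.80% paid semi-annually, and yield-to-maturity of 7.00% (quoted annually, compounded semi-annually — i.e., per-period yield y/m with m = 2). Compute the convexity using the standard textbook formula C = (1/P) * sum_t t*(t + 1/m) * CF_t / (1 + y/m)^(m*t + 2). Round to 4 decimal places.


Answer: Convexity = 67.4756

Derivation:
Coupon per period c = face * coupon_rate / m = 2.900000
Periods per year m = 2; per-period yield y/m = 0.035000
Number of cashflows N = 20
Cashflows (t years, CF_t, discount factor 1/(1+y/m)^(m*t), PV):
  t = 0.5000: CF_t = 2.900000, DF = 0.966184, PV = 2.801932
  t = 1.0000: CF_t = 2.900000, DF = 0.933511, PV = 2.707181
  t = 1.5000: CF_t = 2.900000, DF = 0.901943, PV = 2.615634
  t = 2.0000: CF_t = 2.900000, DF = 0.871442, PV = 2.527182
  t = 2.5000: CF_t = 2.900000, DF = 0.841973, PV = 2.441722
  t = 3.0000: CF_t = 2.900000, DF = 0.813501, PV = 2.359152
  t = 3.5000: CF_t = 2.900000, DF = 0.785991, PV = 2.279374
  t = 4.0000: CF_t = 2.900000, DF = 0.759412, PV = 2.202294
  t = 4.5000: CF_t = 2.900000, DF = 0.733731, PV = 2.127820
  t = 5.0000: CF_t = 2.900000, DF = 0.708919, PV = 2.055865
  t = 5.5000: CF_t = 2.900000, DF = 0.684946, PV = 1.986343
  t = 6.0000: CF_t = 2.900000, DF = 0.661783, PV = 1.919172
  t = 6.5000: CF_t = 2.900000, DF = 0.639404, PV = 1.854272
  t = 7.0000: CF_t = 2.900000, DF = 0.617782, PV = 1.791567
  t = 7.5000: CF_t = 2.900000, DF = 0.596891, PV = 1.730983
  t = 8.0000: CF_t = 2.900000, DF = 0.576706, PV = 1.672447
  t = 8.5000: CF_t = 2.900000, DF = 0.557204, PV = 1.615891
  t = 9.0000: CF_t = 2.900000, DF = 0.538361, PV = 1.561247
  t = 9.5000: CF_t = 2.900000, DF = 0.520156, PV = 1.508452
  t = 10.0000: CF_t = 102.900000, DF = 0.502566, PV = 51.714030
Price P = sum_t PV_t = 91.472558
Convexity numerator sum_t t*(t + 1/m) * CF_t / (1+y/m)^(m*t + 2):
  t = 0.5000: term = 1.307817
  t = 1.0000: term = 3.790774
  t = 1.5000: term = 7.325167
  t = 2.0000: term = 11.795759
  t = 2.5000: term = 17.095303
  t = 3.0000: term = 23.124082
  t = 3.5000: term = 29.789477
  t = 4.0000: term = 37.005562
  t = 4.5000: term = 44.692708
  t = 5.0000: term = 52.777218
  t = 5.5000: term = 61.190977
  t = 6.0000: term = 69.871120
  t = 6.5000: term = 78.759717
  t = 7.0000: term = 87.803475
  t = 7.5000: term = 96.953458
  t = 8.0000: term = 106.164817
  t = 8.5000: term = 115.396540
  t = 9.0000: term = 124.611211
  t = 9.5000: term = 133.774784
  t = 10.0000: term = 5068.937990
Convexity = (1/P) * sum = 6172.167956 / 91.472558 = 67.475624


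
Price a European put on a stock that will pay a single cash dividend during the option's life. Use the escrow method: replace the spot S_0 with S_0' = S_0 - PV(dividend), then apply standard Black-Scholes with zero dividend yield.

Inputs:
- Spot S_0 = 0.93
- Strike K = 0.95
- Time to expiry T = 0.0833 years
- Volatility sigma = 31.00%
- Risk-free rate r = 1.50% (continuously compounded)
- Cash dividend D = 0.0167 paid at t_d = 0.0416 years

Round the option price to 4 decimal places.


PV(D) = D * exp(-r * t_d) = 0.0167 * 0.99937619 = 0.01668958
S_0' = S_0 - PV(D) = 0.9300 - 0.01668958 = 0.91331042
d1 = (ln(S_0'/K) + (r + sigma^2/2)*T) / (sigma*sqrt(T)) = -0.38150853
d2 = d1 - sigma*sqrt(T) = -0.47097992
exp(-rT) = 0.99875128
N(-d1) = 0.64858703; N(-d2) = 0.68117246
P = K * exp(-rT) * N(-d2) - S_0' * N(-d1) = 0.9500 * 0.99875128 * 0.68117246 - 0.91331042 * 0.64858703 = 0.0539

Answer: Price = 0.0539


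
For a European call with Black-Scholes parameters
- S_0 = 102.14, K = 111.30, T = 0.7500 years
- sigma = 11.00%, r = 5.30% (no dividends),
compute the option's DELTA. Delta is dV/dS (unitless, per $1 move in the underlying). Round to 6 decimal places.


d1 = -0.4366587955; d2 = -0.5319215899
phi(d1) = 0.3626656350; exp(-qT) = 1.0000000000; exp(-rT) = 0.9610296665
N(d1) = 0.3311794080
Delta = exp(-qT) * N(d1) = 1.0000000000 * 0.3311794080 = 0.331179

Answer: Delta = 0.331179


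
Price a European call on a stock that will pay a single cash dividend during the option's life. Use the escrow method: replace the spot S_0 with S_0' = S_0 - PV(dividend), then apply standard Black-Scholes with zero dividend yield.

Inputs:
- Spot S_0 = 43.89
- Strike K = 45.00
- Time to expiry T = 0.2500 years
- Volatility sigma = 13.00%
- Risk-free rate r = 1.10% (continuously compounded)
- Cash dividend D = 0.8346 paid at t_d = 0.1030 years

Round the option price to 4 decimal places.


PV(D) = D * exp(-r * t_d) = 0.8346 * 0.99886764 = 0.83365493
S_0' = S_0 - PV(D) = 43.8900 - 0.83365493 = 43.05634507
d1 = (ln(S_0'/K) + (r + sigma^2/2)*T) / (sigma*sqrt(T)) = -0.60446741
d2 = d1 - sigma*sqrt(T) = -0.66946741
exp(-rT) = 0.99725378
N(d1) = 0.27276647; N(d2) = 0.25159868
C = S_0' * N(d1) - K * exp(-rT) * N(d2) = 43.05634507 * 0.27276647 - 45.0000 * 0.99725378 * 0.25159868 = 0.4535

Answer: Price = 0.4535


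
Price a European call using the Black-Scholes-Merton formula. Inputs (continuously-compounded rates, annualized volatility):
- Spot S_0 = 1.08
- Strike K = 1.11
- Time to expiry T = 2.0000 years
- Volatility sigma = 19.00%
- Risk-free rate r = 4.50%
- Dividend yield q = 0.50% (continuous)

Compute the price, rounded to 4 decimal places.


Answer: Price = 0.1409

Derivation:
d1 = (ln(S/K) + (r - q + 0.5*sigma^2) * T) / (sigma * sqrt(T)) = 0.33011104
d2 = d1 - sigma * sqrt(T) = 0.06141046
exp(-rT) = 0.91393119; exp(-qT) = 0.99004983
C = S_0 * exp(-qT) * N(d1) - K * exp(-rT) * N(d2)
N(d1) = 0.62934197; N(d2) = 0.52448384
C = 1.0800 * 0.99004983 * 0.62934197 - 1.1100 * 0.91393119 * 0.52448384 = 0.1409


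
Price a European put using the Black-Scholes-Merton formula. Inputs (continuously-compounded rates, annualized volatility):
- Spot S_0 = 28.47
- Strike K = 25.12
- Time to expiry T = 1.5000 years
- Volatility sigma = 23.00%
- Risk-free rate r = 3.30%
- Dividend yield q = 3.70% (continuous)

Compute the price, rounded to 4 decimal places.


d1 = (ln(S/K) + (r - q + 0.5*sigma^2) * T) / (sigma * sqrt(T)) = 0.56395618
d2 = d1 - sigma * sqrt(T) = 0.28226485
exp(-rT) = 0.95170516; exp(-qT) = 0.94601202
P = K * exp(-rT) * N(-d2) - S_0 * exp(-qT) * N(-d1)
N(-d1) = 0.28639198; N(-d2) = 0.38887022
P = 25.1200 * 0.95170516 * 0.38887022 - 28.4700 * 0.94601202 * 0.28639198 = 1.5833

Answer: Price = 1.5833


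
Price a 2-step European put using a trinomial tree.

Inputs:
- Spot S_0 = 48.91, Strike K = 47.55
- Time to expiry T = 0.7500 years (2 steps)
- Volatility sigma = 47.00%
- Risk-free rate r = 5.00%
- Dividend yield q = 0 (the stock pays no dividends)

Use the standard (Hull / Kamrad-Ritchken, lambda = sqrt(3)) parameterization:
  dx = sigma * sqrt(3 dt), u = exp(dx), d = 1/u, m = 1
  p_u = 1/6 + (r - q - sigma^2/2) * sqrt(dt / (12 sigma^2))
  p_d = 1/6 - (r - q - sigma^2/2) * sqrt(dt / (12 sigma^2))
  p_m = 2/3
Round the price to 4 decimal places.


Answer: Price = V(0,0) = 5.3590

Derivation:
dt = T/N = 0.375000; dx = sigma*sqrt(3*dt) = 0.498510
u = exp(dx) = 1.646267; d = 1/u = 0.607435
p_u = 0.143930, p_m = 0.666667, p_d = 0.189403
Discount per step: exp(-r*dt) = 0.981425
Stock lattice S(k, j) with j the centered position index:
  k=0: S(0,+0) = 48.9100
  k=1: S(1,-1) = 29.7096; S(1,+0) = 48.9100; S(1,+1) = 80.5189
  k=2: S(2,-2) = 18.0467; S(2,-1) = 29.7096; S(2,+0) = 48.9100; S(2,+1) = 80.5189; S(2,+2) = 132.5556
Terminal payoffs V(N, j) = max(K - S_T, 0):
  V(2,-2) = 29.503328; V(2,-1) = 17.840359; V(2,+0) = 0.000000; V(2,+1) = 0.000000; V(2,+2) = 0.000000
Backward induction: V(k, j) = exp(-r*dt) * [p_u * V(k+1, j+1) + p_m * V(k+1, j) + p_d * V(k+1, j-1)]
  V(1,-1) = exp(-r*dt) * [p_u*0.000000 + p_m*17.840359 + p_d*29.503328] = 17.156870
  V(1,+0) = exp(-r*dt) * [p_u*0.000000 + p_m*0.000000 + p_d*17.840359] = 3.316254
  V(1,+1) = exp(-r*dt) * [p_u*0.000000 + p_m*0.000000 + p_d*0.000000] = 0.000000
  V(0,+0) = exp(-r*dt) * [p_u*0.000000 + p_m*3.316254 + p_d*17.156870] = 5.358973


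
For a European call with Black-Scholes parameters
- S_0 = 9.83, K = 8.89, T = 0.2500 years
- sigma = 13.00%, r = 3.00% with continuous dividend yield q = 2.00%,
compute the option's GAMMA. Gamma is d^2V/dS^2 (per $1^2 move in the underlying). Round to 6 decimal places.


d1 = 1.6172982251; d2 = 1.5522982251
phi(d1) = 0.1078768147; exp(-qT) = 0.9950124792; exp(-rT) = 0.9925280548
Gamma = exp(-qT) * phi(d1) / (S * sigma * sqrt(T)) = 0.9950124792 * 0.1078768147 / (9.8300 * 0.1300 * 0.5000000000) = 0.167992

Answer: Gamma = 0.167992


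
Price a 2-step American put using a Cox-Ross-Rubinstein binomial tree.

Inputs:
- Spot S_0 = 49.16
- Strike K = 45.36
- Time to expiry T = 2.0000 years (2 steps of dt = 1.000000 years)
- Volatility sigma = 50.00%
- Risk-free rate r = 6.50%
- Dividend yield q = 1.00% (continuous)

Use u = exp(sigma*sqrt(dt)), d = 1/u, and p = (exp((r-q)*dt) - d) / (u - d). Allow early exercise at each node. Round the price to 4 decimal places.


Answer: Price = V(0,0) = 8.2758

Derivation:
dt = T/N = 1.000000
u = exp(sigma*sqrt(dt)) = 1.648721; d = 1/u = 0.606531
p = (exp((r-q)*dt) - d) / (u - d) = 0.431792
Discount per step: exp(-r*dt) = 0.937067
Stock lattice S(k, i) with i counting down-moves:
  k=0: S(0,0) = 49.1600
  k=1: S(1,0) = 81.0511; S(1,1) = 29.8170
  k=2: S(2,0) = 133.6307; S(2,1) = 49.1600; S(2,2) = 18.0850
Terminal payoffs V(N, i) = max(K - S_T, 0):
  V(2,0) = 0.000000; V(2,1) = 0.000000; V(2,2) = 27.275047
Backward induction: V(k, i) = exp(-r*dt) * [p * V(k+1, i) + (1-p) * V(k+1, i+1)]; then take max(V_cont, immediate exercise) for American.
  V(1,0) = exp(-r*dt) * [p*0.000000 + (1-p)*0.000000] = 0.000000; exercise = 0.000000; V(1,0) = max -> 0.000000
  V(1,1) = exp(-r*dt) * [p*0.000000 + (1-p)*27.275047] = 14.522568; exercise = 15.542953; V(1,1) = max -> 15.542953
  V(0,0) = exp(-r*dt) * [p*0.000000 + (1-p)*15.542953] = 8.275828; exercise = 0.000000; V(0,0) = max -> 8.275828


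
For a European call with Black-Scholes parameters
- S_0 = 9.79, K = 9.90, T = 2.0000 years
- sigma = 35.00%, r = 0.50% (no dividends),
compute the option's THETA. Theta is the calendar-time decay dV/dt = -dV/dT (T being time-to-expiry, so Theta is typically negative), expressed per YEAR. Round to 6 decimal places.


d1 = 0.2451169482; d2 = -0.2498577986
phi(d1) = 0.3871358196; exp(-qT) = 1.0000000000; exp(-rT) = 0.9900498337
Theta = -S*exp(-qT)*phi(d1)*sigma/(2*sqrt(T)) - r*K*exp(-rT)*N(d2) + q*S*exp(-qT)*N(d1)
N(d1) = 0.5968170598; N(d2) = 0.4013486600; sqrt(T) = 1.4142135624
Term 1 = -9.7900 * 1.0000000000 * 0.3871358196 * 0.3500 / (2 * 1.4142135624) = -0.4689959569
Term 2 = -0.0050 * 9.9000 * 0.9900498337 * 0.4013486600 = -0.0196690811
Term 3 = 0 (no dividend yield, q = 0)
Theta = -0.4689959569 + (-0.0196690811) + (0.0000000000) = -0.488665

Answer: Theta = -0.488665


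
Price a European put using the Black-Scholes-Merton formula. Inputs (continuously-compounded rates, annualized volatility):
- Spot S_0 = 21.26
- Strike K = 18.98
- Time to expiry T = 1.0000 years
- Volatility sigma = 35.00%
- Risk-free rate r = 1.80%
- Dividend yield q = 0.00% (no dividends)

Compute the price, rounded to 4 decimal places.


d1 = (ln(S/K) + (r - q + 0.5*sigma^2) * T) / (sigma * sqrt(T)) = 0.55054737
d2 = d1 - sigma * sqrt(T) = 0.20054737
exp(-rT) = 0.98216103; exp(-qT) = 1.00000000
P = K * exp(-rT) * N(-d2) - S_0 * exp(-qT) * N(-d1)
N(-d1) = 0.29097200; N(-d2) = 0.42052626
P = 18.9800 * 0.98216103 * 0.42052626 - 21.2600 * 1.00000000 * 0.29097200 = 1.6531

Answer: Price = 1.6531


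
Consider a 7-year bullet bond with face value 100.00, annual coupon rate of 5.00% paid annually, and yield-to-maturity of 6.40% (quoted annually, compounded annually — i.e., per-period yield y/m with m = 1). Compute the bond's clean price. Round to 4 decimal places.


Answer: Price = 92.2946

Derivation:
Coupon per period c = face * coupon_rate / m = 5.000000
Periods per year m = 1; per-period yield y/m = 0.064000
Number of cashflows N = 7
Cashflows (t years, CF_t, discount factor 1/(1+y/m)^(m*t), PV):
  t = 1.0000: CF_t = 5.000000, DF = 0.939850, PV = 4.699248
  t = 2.0000: CF_t = 5.000000, DF = 0.883317, PV = 4.416587
  t = 3.0000: CF_t = 5.000000, DF = 0.830185, PV = 4.150927
  t = 4.0000: CF_t = 5.000000, DF = 0.780249, PV = 3.901247
  t = 5.0000: CF_t = 5.000000, DF = 0.733317, PV = 3.666586
  t = 6.0000: CF_t = 5.000000, DF = 0.689208, PV = 3.446039
  t = 7.0000: CF_t = 105.000000, DF = 0.647752, PV = 68.013935
Price P = sum_t PV_t = 92.294570


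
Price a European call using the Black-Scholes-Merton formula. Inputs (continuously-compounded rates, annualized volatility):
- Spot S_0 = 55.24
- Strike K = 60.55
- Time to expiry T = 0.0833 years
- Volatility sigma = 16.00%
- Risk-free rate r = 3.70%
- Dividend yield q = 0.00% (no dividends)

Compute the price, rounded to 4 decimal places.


Answer: Price = 0.0279

Derivation:
d1 = (ln(S/K) + (r - q + 0.5*sigma^2) * T) / (sigma * sqrt(T)) = -1.89770704
d2 = d1 - sigma * sqrt(T) = -1.94388582
exp(-rT) = 0.99692264; exp(-qT) = 1.00000000
C = S_0 * exp(-qT) * N(d1) - K * exp(-rT) * N(d2)
N(d1) = 0.02886734; N(d2) = 0.02595461
C = 55.2400 * 1.00000000 * 0.02886734 - 60.5500 * 0.99692264 * 0.02595461 = 0.0279


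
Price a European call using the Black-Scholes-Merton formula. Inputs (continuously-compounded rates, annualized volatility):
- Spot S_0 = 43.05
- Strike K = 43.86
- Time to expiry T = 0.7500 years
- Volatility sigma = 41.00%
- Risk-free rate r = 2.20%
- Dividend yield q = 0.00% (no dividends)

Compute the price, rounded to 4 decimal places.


Answer: Price = 6.0267

Derivation:
d1 = (ln(S/K) + (r - q + 0.5*sigma^2) * T) / (sigma * sqrt(T)) = 0.17150679
d2 = d1 - sigma * sqrt(T) = -0.18356362
exp(-rT) = 0.98363538; exp(-qT) = 1.00000000
C = S_0 * exp(-qT) * N(d1) - K * exp(-rT) * N(d2)
N(d1) = 0.56808735; N(d2) = 0.42717790
C = 43.0500 * 1.00000000 * 0.56808735 - 43.8600 * 0.98363538 * 0.42717790 = 6.0267


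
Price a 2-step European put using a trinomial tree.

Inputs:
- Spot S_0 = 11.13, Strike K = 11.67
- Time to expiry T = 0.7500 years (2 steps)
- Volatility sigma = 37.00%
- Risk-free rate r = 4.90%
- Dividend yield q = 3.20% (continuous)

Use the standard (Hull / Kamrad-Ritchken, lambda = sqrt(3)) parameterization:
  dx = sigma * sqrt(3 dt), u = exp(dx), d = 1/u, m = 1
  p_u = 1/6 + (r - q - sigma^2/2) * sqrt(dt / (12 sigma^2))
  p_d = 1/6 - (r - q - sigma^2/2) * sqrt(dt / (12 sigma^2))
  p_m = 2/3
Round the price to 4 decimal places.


Answer: Price = V(0,0) = 1.5128

Derivation:
dt = T/N = 0.375000; dx = sigma*sqrt(3*dt) = 0.392444
u = exp(dx) = 1.480595; d = 1/u = 0.675404
p_u = 0.142085, p_m = 0.666667, p_d = 0.191248
Discount per step: exp(-r*dt) = 0.981793
Stock lattice S(k, j) with j the centered position index:
  k=0: S(0,+0) = 11.1300
  k=1: S(1,-1) = 7.5172; S(1,+0) = 11.1300; S(1,+1) = 16.4790
  k=2: S(2,-2) = 5.0772; S(2,-1) = 7.5172; S(2,+0) = 11.1300; S(2,+1) = 16.4790; S(2,+2) = 24.3988
Terminal payoffs V(N, j) = max(K - S_T, 0):
  V(2,-2) = 6.592822; V(2,-1) = 4.152754; V(2,+0) = 0.540000; V(2,+1) = 0.000000; V(2,+2) = 0.000000
Backward induction: V(k, j) = exp(-r*dt) * [p_u * V(k+1, j+1) + p_m * V(k+1, j) + p_d * V(k+1, j-1)]
  V(1,-1) = exp(-r*dt) * [p_u*0.540000 + p_m*4.152754 + p_d*6.592822] = 4.031333
  V(1,+0) = exp(-r*dt) * [p_u*0.000000 + p_m*0.540000 + p_d*4.152754] = 1.133192
  V(1,+1) = exp(-r*dt) * [p_u*0.000000 + p_m*0.000000 + p_d*0.540000] = 0.101394
  V(0,+0) = exp(-r*dt) * [p_u*0.101394 + p_m*1.133192 + p_d*4.031333] = 1.512798


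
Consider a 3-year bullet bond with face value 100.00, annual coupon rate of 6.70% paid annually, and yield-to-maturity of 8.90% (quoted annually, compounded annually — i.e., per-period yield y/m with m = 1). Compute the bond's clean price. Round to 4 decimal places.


Coupon per period c = face * coupon_rate / m = 6.700000
Periods per year m = 1; per-period yield y/m = 0.089000
Number of cashflows N = 3
Cashflows (t years, CF_t, discount factor 1/(1+y/m)^(m*t), PV):
  t = 1.0000: CF_t = 6.700000, DF = 0.918274, PV = 6.152433
  t = 2.0000: CF_t = 6.700000, DF = 0.843226, PV = 5.649617
  t = 3.0000: CF_t = 106.700000, DF = 0.774313, PV = 82.619161
Price P = sum_t PV_t = 94.421212

Answer: Price = 94.4212


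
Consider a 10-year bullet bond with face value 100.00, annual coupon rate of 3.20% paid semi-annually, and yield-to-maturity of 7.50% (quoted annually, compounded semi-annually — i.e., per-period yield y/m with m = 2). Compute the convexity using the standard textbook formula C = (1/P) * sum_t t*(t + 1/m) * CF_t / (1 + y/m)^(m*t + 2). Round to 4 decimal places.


Answer: Convexity = 76.0362

Derivation:
Coupon per period c = face * coupon_rate / m = 1.600000
Periods per year m = 2; per-period yield y/m = 0.037500
Number of cashflows N = 20
Cashflows (t years, CF_t, discount factor 1/(1+y/m)^(m*t), PV):
  t = 0.5000: CF_t = 1.600000, DF = 0.963855, PV = 1.542169
  t = 1.0000: CF_t = 1.600000, DF = 0.929017, PV = 1.486428
  t = 1.5000: CF_t = 1.600000, DF = 0.895438, PV = 1.432701
  t = 2.0000: CF_t = 1.600000, DF = 0.863073, PV = 1.380917
  t = 2.5000: CF_t = 1.600000, DF = 0.831878, PV = 1.331004
  t = 3.0000: CF_t = 1.600000, DF = 0.801810, PV = 1.282896
  t = 3.5000: CF_t = 1.600000, DF = 0.772829, PV = 1.236526
  t = 4.0000: CF_t = 1.600000, DF = 0.744895, PV = 1.191832
  t = 4.5000: CF_t = 1.600000, DF = 0.717971, PV = 1.148754
  t = 5.0000: CF_t = 1.600000, DF = 0.692020, PV = 1.107233
  t = 5.5000: CF_t = 1.600000, DF = 0.667008, PV = 1.067212
  t = 6.0000: CF_t = 1.600000, DF = 0.642899, PV = 1.028638
  t = 6.5000: CF_t = 1.600000, DF = 0.619662, PV = 0.991459
  t = 7.0000: CF_t = 1.600000, DF = 0.597264, PV = 0.955623
  t = 7.5000: CF_t = 1.600000, DF = 0.575676, PV = 0.921082
  t = 8.0000: CF_t = 1.600000, DF = 0.554869, PV = 0.887790
  t = 8.5000: CF_t = 1.600000, DF = 0.534813, PV = 0.855701
  t = 9.0000: CF_t = 1.600000, DF = 0.515483, PV = 0.824772
  t = 9.5000: CF_t = 1.600000, DF = 0.496851, PV = 0.794961
  t = 10.0000: CF_t = 101.600000, DF = 0.478892, PV = 48.655462
Price P = sum_t PV_t = 70.123161
Convexity numerator sum_t t*(t + 1/m) * CF_t / (1+y/m)^(m*t + 2):
  t = 0.5000: term = 0.716351
  t = 1.0000: term = 2.071375
  t = 1.5000: term = 3.993013
  t = 2.0000: term = 6.414479
  t = 2.5000: term = 9.273945
  t = 3.0000: term = 12.514239
  t = 3.5000: term = 16.082556
  t = 4.0000: term = 19.930190
  t = 4.5000: term = 24.012277
  t = 5.0000: term = 28.287555
  t = 5.5000: term = 32.718136
  t = 6.0000: term = 37.269290
  t = 6.5000: term = 41.909241
  t = 7.0000: term = 46.608980
  t = 7.5000: term = 51.342078
  t = 8.0000: term = 56.084519
  t = 8.5000: term = 60.814539
  t = 9.0000: term = 65.512472
  t = 9.5000: term = 70.160613
  t = 10.0000: term = 4746.185286
Convexity = (1/P) * sum = 5331.901132 / 70.123161 = 76.036235
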